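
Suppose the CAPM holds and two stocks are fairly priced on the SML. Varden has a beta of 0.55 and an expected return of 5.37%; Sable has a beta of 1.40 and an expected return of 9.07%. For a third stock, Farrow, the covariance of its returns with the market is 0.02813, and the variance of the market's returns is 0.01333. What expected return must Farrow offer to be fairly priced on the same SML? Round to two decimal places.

12.16%

MRP = (9.07% − 5.37%) / (1.40 − 0.55) = 4.3529%
R_f = 5.37% − 0.55 × 4.3529% = 2.9759%
β_Farrow = Cov / Var(R_m) = 0.02813 / 0.01333 = 2.1103
E(R_Farrow) = R_f + β × MRP = 2.9759% + 2.1103 × 4.3529% = 12.16%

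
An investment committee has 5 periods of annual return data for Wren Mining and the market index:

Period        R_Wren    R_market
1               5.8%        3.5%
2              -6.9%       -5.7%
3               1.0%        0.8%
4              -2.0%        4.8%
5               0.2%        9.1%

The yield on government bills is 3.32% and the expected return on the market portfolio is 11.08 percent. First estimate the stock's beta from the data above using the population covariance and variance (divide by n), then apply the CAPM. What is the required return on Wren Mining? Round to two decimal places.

Mean R_i = (5.8 − 6.9 + 1.0 − 2.0 + 0.2) / 5 = -0.3800%
Mean R_m = (3.5 − 5.7 + 0.8 + 4.8 + 9.1) / 5 = 2.5000%
Σ(R_i − R̄_i)(R_m − R̄_m) = 57.4000  ⇒  Cov = 57.4000 / 5 = 11.4800
Σ(R_m − R̄_m)² = 119.9800  ⇒  Var(R_m) = 119.9800 / 5 = 23.9960
β = Cov / Var(R_m) = 11.4800 / 23.9960 = 0.4784
MRP = 11.08% − 3.32% = 7.76%
E(R) = R_f + β × MRP = 3.32% + 0.4784 × 7.76% = 7.03%

7.03%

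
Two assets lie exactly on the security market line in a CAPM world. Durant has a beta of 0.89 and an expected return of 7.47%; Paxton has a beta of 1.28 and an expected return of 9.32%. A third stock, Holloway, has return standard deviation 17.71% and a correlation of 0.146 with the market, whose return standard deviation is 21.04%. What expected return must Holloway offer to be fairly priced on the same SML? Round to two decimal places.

MRP = (9.32% − 7.47%) / (1.28 − 0.89) = 4.7436%
R_f = 7.47% − 0.89 × 4.7436% = 3.2482%
β_Holloway = ρ·σ_i/σ_m = 0.146 × 17.71 / 21.04 = 0.1229
E(R_Holloway) = R_f + β × MRP = 3.2482% + 0.1229 × 4.7436% = 3.83%

3.83%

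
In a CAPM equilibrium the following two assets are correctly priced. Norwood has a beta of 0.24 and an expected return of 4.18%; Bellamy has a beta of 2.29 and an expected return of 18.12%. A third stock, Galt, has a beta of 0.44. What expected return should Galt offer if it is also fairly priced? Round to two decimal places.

5.54%

MRP (SML slope) = (18.12% − 4.18%) / (2.29 − 0.24) = 13.94% / 2.05 = 6.8000%
R_f (intercept) = 4.18% − 0.24 × 6.8000% = 2.5480%
E(R_Galt) = R_f + β × MRP = 2.5480% + 0.44 × 6.8000% = 5.54%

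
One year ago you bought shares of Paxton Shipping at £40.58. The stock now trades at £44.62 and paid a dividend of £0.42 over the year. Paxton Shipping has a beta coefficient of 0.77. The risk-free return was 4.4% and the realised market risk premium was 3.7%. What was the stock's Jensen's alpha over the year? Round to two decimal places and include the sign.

Realised HPR = (P1 + D1 − P0) / P0 = (44.62 + 0.42 − 40.58) / 40.58 = 4.46 / 40.58 = 10.9906%
CAPM required = R_f + β·MRP = 4.4% + 0.77 × 3.7% = 7.2490%
α = realised − required = 10.9906% − 7.2490% = +3.74%

+3.74%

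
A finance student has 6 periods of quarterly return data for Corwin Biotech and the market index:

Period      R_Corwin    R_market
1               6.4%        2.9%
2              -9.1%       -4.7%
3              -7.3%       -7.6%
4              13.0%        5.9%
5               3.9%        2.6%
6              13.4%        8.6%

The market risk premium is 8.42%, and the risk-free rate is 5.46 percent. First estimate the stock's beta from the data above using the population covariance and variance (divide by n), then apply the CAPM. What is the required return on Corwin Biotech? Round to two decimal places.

18.18%

Mean R_i = (6.4 − 9.1 − 7.3 + 13.0 + 3.9 + 13.4) / 6 = 3.3833%
Mean R_m = (2.9 − 4.7 − 7.6 + 5.9 + 2.6 + 8.6) / 6 = 1.2833%
Σ(R_i − R̄_i)(R_m − R̄_m) = 292.8383  ⇒  Cov = 292.8383 / 6 = 48.8064
Σ(R_m − R̄_m)² = 193.9083  ⇒  Var(R_m) = 193.9083 / 6 = 32.3181
β = Cov / Var(R_m) = 48.8064 / 32.3181 = 1.5102
E(R) = R_f + β × MRP = 5.46% + 1.5102 × 8.42% = 18.18%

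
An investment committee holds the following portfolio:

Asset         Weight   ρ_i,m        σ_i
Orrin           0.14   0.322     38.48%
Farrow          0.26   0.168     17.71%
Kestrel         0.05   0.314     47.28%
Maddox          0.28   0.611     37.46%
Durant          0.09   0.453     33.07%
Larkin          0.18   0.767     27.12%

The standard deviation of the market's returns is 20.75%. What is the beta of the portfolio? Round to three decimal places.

0.711

β_Orrin = 0.322 × 38.48% / 20.75% = 0.5971
β_Farrow = 0.168 × 17.71% / 20.75% = 0.1434
β_Kestrel = 0.314 × 47.28% / 20.75% = 0.7155
β_Maddox = 0.611 × 37.46% / 20.75% = 1.1030
β_Durant = 0.453 × 33.07% / 20.75% = 0.7220
β_Larkin = 0.767 × 27.12% / 20.75% = 1.0025
β_P = Σ w_i β_i = 0.14×0.5971 + 0.26×0.1434 + 0.05×0.7155 + 0.28×1.1030 + 0.09×0.7220 + 0.18×1.0025 = 0.7109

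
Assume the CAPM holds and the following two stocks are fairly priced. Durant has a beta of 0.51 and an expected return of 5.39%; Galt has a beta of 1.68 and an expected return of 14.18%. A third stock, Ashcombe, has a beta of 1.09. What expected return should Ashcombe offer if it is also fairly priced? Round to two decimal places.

MRP (SML slope) = (14.18% − 5.39%) / (1.68 − 0.51) = 8.79% / 1.17 = 7.5128%
R_f (intercept) = 5.39% − 0.51 × 7.5128% = 1.5585%
E(R_Ashcombe) = R_f + β × MRP = 1.5585% + 1.09 × 7.5128% = 9.75%

9.75%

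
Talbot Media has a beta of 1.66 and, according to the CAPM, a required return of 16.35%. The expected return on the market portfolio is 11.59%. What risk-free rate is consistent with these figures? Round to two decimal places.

4.38%

E(R) = R_f + β(E(R_m) − R_f) = R_f(1 − β) + β·E(R_m)
16.35% = R_f × (1 − 1.66) + 1.66 × 11.59%
16.35% = R_f × -0.66 + 19.2394%
R_f = (16.35% − 19.2394%) / -0.66 = 4.38%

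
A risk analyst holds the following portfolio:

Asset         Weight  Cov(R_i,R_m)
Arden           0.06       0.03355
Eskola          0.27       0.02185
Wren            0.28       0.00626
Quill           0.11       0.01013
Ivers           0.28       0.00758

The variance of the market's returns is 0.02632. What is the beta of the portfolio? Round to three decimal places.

β_Arden = 0.03355 / 0.02632 = 1.2747
β_Eskola = 0.02185 / 0.02632 = 0.8302
β_Wren = 0.00626 / 0.02632 = 0.2378
β_Quill = 0.01013 / 0.02632 = 0.3849
β_Ivers = 0.00758 / 0.02632 = 0.2880
β_P = Σ w_i β_i = 0.06×1.2747 + 0.27×0.8302 + 0.28×0.2378 + 0.11×0.3849 + 0.28×0.2880 = 0.4902

0.490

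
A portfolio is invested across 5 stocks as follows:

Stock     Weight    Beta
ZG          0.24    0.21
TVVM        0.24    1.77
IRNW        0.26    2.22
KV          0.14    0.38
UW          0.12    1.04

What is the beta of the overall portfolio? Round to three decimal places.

β_P = Σ w_i β_i = 0.24×0.21 + 0.24×1.77 + 0.26×2.22 + 0.14×0.38 + 0.12×1.04 = 1.2304

1.230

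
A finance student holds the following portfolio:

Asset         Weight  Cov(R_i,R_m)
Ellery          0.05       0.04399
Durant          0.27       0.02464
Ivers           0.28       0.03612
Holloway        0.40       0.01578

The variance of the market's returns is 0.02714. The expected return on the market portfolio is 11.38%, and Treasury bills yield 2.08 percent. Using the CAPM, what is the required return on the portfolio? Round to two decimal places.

β_Ellery = 0.04399 / 0.02714 = 1.6209
β_Durant = 0.02464 / 0.02714 = 0.9079
β_Ivers = 0.03612 / 0.02714 = 1.3309
β_Holloway = 0.01578 / 0.02714 = 0.5814
β_P = Σ w_i β_i = 0.05×1.6209 + 0.27×0.9079 + 0.28×1.3309 + 0.40×0.5814 = 0.9314
MRP = 11.38% − 2.08% = 9.30%
E(R_P) = R_f + β_P × MRP = 2.08% + 0.9314 × 9.30% = 10.74%

10.74%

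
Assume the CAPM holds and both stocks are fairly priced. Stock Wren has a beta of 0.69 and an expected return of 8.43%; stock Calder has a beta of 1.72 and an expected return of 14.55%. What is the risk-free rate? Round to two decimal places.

Both satisfy E(R) = R_f + β·MRP, so the slope of the SML is
MRP = (14.55% − 8.43%) / (1.72 − 0.69) = 6.12% / 1.03 = 5.9417%
R_f = E(R_Wren) − β_Wren·MRP = 8.43% − 0.69 × 5.9417% = 4.3302%

4.33%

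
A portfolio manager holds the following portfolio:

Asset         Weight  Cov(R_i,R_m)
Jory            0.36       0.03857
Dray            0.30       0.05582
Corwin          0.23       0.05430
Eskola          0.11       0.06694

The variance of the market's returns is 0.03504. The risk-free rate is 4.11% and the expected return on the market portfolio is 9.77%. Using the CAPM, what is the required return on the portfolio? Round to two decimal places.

β_Jory = 0.03857 / 0.03504 = 1.1007
β_Dray = 0.05582 / 0.03504 = 1.5930
β_Corwin = 0.05430 / 0.03504 = 1.5497
β_Eskola = 0.06694 / 0.03504 = 1.9104
β_P = Σ w_i β_i = 0.36×1.1007 + 0.30×1.5930 + 0.23×1.5497 + 0.11×1.9104 = 1.4407
MRP = 9.77% − 4.11% = 5.66%
E(R_P) = R_f + β_P × MRP = 4.11% + 1.4407 × 5.66% = 12.26%

12.26%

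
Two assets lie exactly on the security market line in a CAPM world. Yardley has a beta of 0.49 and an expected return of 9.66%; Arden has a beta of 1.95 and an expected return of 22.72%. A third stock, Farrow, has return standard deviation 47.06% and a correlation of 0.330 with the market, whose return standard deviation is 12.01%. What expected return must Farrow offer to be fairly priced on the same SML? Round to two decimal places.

16.84%

MRP = (22.72% − 9.66%) / (1.95 − 0.49) = 8.9452%
R_f = 9.66% − 0.49 × 8.9452% = 5.2769%
β_Farrow = ρ·σ_i/σ_m = 0.330 × 47.06 / 12.01 = 1.2931
E(R_Farrow) = R_f + β × MRP = 5.2769% + 1.2931 × 8.9452% = 16.84%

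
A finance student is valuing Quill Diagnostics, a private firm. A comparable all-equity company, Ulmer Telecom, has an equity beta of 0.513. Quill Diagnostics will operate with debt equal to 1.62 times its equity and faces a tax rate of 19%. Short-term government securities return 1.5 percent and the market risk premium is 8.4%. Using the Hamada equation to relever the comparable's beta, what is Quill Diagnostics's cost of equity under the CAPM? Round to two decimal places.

11.46%

β_L = β_U × [1 + (1 − t)(D/E)] = 0.513 × [1 + (1 − 0.19) × 1.62]
    = 0.513 × [1 + 0.81 × 1.62] = 0.513 × 2.3122 = 1.1862
E(R) = R_f + β_L × MRP = 1.5% + 1.1862 × 8.4% = 11.46%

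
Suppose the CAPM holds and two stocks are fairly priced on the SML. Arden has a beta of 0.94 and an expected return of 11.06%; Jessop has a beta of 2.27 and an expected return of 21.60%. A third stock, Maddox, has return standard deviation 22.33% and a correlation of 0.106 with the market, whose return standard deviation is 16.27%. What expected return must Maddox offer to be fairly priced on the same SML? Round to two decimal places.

MRP = (21.60% − 11.06%) / (2.27 − 0.94) = 7.9248%
R_f = 11.06% − 0.94 × 7.9248% = 3.6107%
β_Maddox = ρ·σ_i/σ_m = 0.106 × 22.33 / 16.27 = 0.1455
E(R_Maddox) = R_f + β × MRP = 3.6107% + 0.1455 × 7.9248% = 4.76%

4.76%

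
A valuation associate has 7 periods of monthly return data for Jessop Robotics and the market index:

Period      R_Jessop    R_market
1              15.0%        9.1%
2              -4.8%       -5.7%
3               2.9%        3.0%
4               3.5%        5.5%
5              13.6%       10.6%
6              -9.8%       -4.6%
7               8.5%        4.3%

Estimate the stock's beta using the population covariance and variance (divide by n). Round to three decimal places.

1.380

Mean R_i = (15.0 − 4.8 + 2.9 + 3.5 + 13.6 − 9.8 + 8.5) / 7 = 4.1286%
Mean R_m = (9.1 − 5.7 + 3.0 + 5.5 + 10.6 − 4.6 + 4.3) / 7 = 3.1714%
Σ(R_i − R̄_i)(R_m − R̄_m) = 325.9457  ⇒  Cov = 325.9457 / 7 = 46.5637
Σ(R_m − R̄_m)² = 236.1543  ⇒  Var(R_m) = 236.1543 / 7 = 33.7363
β = Cov / Var(R_m) = 46.5637 / 33.7363 = 1.3802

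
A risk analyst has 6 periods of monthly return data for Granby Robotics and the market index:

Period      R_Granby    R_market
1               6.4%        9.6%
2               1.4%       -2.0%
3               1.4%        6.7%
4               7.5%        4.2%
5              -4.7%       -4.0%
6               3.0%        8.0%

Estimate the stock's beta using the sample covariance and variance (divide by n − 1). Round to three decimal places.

0.558

Mean R_i = (6.4 + 1.4 + 1.4 + 7.5 − 4.7 + 3.0) / 6 = 2.5000%
Mean R_m = (9.6 − 2.0 + 6.7 + 4.2 − 4.0 + 8.0) / 6 = 3.7500%
Σ(R_i − R̄_i)(R_m − R̄_m) = 86.0700  ⇒  Cov = 86.0700 / 5 = 17.2140
Σ(R_m − R̄_m)² = 154.3150  ⇒  Var(R_m) = 154.3150 / 5 = 30.8630
β = Cov / Var(R_m) = 17.2140 / 30.8630 = 0.5578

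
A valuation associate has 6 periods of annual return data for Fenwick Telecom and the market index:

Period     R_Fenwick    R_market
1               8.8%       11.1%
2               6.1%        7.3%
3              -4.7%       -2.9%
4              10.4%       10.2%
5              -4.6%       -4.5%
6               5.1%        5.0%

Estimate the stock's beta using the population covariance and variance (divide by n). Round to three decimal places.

Mean R_i = (8.8 + 6.1 − 4.7 + 10.4 − 4.6 + 5.1) / 6 = 3.5167%
Mean R_m = (11.1 + 7.3 − 2.9 + 10.2 − 4.5 + 5.0) / 6 = 4.3667%
Σ(R_i − R̄_i)(R_m − R̄_m) = 215.9833  ⇒  Cov = 215.9833 / 6 = 35.9972
Σ(R_m − R̄_m)² = 219.7933  ⇒  Var(R_m) = 219.7933 / 6 = 36.6322
β = Cov / Var(R_m) = 35.9972 / 36.6322 = 0.9827

0.983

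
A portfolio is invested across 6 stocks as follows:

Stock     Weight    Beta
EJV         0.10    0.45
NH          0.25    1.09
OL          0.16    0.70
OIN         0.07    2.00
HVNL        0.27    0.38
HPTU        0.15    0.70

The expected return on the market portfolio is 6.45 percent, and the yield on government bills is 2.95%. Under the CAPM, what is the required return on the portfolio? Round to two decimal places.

β_P = Σ w_i β_i = 0.10×0.45 + 0.25×1.09 + 0.16×0.70 + 0.07×2.00 + 0.27×0.38 + 0.15×0.70 = 0.7771
MRP = 6.45% − 2.95% = 3.50%
E(R_P) = R_f + β_P × MRP = 2.95% + 0.7771 × 3.50% = 5.67%

5.67%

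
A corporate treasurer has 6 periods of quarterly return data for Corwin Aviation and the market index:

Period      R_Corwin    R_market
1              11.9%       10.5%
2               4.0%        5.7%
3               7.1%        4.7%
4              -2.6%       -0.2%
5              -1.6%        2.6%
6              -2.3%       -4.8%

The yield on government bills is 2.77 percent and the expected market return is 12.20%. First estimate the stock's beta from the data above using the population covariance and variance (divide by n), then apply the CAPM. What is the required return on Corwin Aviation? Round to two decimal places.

Mean R_i = (11.9 + 4.0 + 7.1 − 2.6 − 1.6 − 2.3) / 6 = 2.7500%
Mean R_m = (10.5 + 5.7 + 4.7 − 0.2 + 2.6 − 4.8) / 6 = 3.0833%
Σ(R_i − R̄_i)(R_m − R̄_m) = 137.6450  ⇒  Cov = 137.6450 / 6 = 22.9408
Σ(R_m − R̄_m)² = 137.6283  ⇒  Var(R_m) = 137.6283 / 6 = 22.9381
β = Cov / Var(R_m) = 22.9408 / 22.9381 = 1.0001
MRP = 12.20% − 2.77% = 9.43%
E(R) = R_f + β × MRP = 2.77% + 1.0001 × 9.43% = 12.20%

12.20%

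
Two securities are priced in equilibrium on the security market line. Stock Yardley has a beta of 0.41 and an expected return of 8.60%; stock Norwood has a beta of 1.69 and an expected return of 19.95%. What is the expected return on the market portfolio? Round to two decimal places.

13.83%

Both satisfy E(R) = R_f + β·MRP, so the slope of the SML is
MRP = (19.95% − 8.60%) / (1.69 − 0.41) = 11.35% / 1.28 = 8.8672%
R_f = E(R_Yardley) − β_Yardley·MRP = 8.60% − 0.41 × 8.8672% = 4.9644%
E(R_m) = R_f + MRP = 4.9644% + 8.8672% = 13.83%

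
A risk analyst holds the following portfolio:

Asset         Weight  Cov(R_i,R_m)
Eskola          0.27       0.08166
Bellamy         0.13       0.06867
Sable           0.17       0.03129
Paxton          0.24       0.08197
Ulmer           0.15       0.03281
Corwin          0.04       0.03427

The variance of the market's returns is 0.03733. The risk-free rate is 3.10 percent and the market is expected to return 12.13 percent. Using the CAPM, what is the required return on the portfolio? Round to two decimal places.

18.16%

β_Eskola = 0.08166 / 0.03733 = 2.1875
β_Bellamy = 0.06867 / 0.03733 = 1.8395
β_Sable = 0.03129 / 0.03733 = 0.8382
β_Paxton = 0.08197 / 0.03733 = 2.1958
β_Ulmer = 0.03281 / 0.03733 = 0.8789
β_Corwin = 0.03427 / 0.03733 = 0.9180
β_P = Σ w_i β_i = 0.27×2.1875 + 0.13×1.8395 + 0.17×0.8382 + 0.24×2.1958 + 0.15×0.8789 + 0.04×0.9180 = 1.6678
MRP = 12.13% − 3.10% = 9.03%
E(R_P) = R_f + β_P × MRP = 3.10% + 1.6678 × 9.03% = 18.16%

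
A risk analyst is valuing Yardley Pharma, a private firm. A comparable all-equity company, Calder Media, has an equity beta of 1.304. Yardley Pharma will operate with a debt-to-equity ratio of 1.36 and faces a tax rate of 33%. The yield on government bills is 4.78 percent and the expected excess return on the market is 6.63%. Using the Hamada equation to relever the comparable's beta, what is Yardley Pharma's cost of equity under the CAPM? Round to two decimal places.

β_L = β_U × [1 + (1 − t)(D/E)] = 1.304 × [1 + (1 − 0.33) × 1.36]
    = 1.304 × [1 + 0.67 × 1.36] = 1.304 × 1.9112 = 2.4922
E(R) = R_f + β_L × MRP = 4.78% + 2.4922 × 6.63% = 21.30%

21.30%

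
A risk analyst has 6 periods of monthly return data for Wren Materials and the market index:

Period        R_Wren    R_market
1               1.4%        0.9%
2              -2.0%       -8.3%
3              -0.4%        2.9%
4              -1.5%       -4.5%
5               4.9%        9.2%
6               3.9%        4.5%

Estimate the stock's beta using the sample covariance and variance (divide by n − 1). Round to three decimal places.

Mean R_i = (1.4 − 2.0 − 0.4 − 1.5 + 4.9 + 3.9) / 6 = 1.0500%
Mean R_m = (0.9 − 8.3 + 2.9 − 4.5 + 9.2 + 4.5) / 6 = 0.7833%
Σ(R_i − R̄_i)(R_m − R̄_m) = 81.1450  ⇒  Cov = 81.1450 / 5 = 16.2290
Σ(R_m − R̄_m)² = 199.5683  ⇒  Var(R_m) = 199.5683 / 5 = 39.9137
β = Cov / Var(R_m) = 16.2290 / 39.9137 = 0.4066

0.407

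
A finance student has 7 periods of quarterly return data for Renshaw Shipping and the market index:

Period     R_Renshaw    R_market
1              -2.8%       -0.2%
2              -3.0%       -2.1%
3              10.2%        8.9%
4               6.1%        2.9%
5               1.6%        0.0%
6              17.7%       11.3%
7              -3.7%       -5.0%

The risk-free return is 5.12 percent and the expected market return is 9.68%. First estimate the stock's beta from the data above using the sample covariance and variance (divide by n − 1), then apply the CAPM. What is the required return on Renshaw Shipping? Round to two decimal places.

Mean R_i = (-2.8 − 3.0 + 10.2 + 6.1 + 1.6 + 17.7 − 3.7) / 7 = 3.7286%
Mean R_m = (-0.2 − 2.1 + 8.9 + 2.9 + 0.0 + 11.3 − 5.0) / 7 = 2.2571%
Σ(R_i − R̄_i)(R_m − R̄_m) = 274.9286  ⇒  Cov = 274.9286 / 6 = 45.8214
Σ(R_m − R̄_m)² = 209.0971  ⇒  Var(R_m) = 209.0971 / 6 = 34.8495
β = Cov / Var(R_m) = 45.8214 / 34.8495 = 1.3148
MRP = 9.68% − 5.12% = 4.56%
E(R) = R_f + β × MRP = 5.12% + 1.3148 × 4.56% = 11.12%

11.12%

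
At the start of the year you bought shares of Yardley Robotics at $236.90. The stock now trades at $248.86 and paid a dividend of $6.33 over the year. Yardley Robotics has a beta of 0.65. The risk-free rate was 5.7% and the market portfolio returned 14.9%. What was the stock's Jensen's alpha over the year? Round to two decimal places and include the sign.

-3.96%

Realised HPR = (P1 + D1 − P0) / P0 = (248.86 + 6.33 − 236.90) / 236.90 = 18.29 / 236.90 = 7.7206%
MRP = 14.9% − 5.7% = 9.20%
CAPM required = R_f + β·MRP = 5.7% + 0.65 × 9.2% = 11.6800%
α = realised − required = 7.7206% − 11.6800% = -3.96%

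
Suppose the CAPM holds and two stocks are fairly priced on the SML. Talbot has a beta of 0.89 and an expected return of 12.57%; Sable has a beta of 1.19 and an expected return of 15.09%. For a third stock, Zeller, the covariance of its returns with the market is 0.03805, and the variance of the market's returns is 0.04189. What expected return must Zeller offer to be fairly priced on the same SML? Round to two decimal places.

MRP = (15.09% − 12.57%) / (1.19 − 0.89) = 8.4000%
R_f = 12.57% − 0.89 × 8.4000% = 5.0940%
β_Zeller = Cov / Var(R_m) = 0.03805 / 0.04189 = 0.9083
E(R_Zeller) = R_f + β × MRP = 5.0940% + 0.9083 × 8.4000% = 12.72%

12.72%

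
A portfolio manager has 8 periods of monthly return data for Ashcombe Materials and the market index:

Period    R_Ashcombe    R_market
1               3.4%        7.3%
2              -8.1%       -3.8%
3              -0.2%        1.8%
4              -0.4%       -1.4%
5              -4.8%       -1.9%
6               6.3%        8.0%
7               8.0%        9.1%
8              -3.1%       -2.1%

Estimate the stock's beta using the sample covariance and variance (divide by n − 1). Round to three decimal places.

Mean R_i = (3.4 − 8.1 − 0.2 − 0.4 − 4.8 + 6.3 + 8.0 − 3.1) / 8 = 0.1375%
Mean R_m = (7.3 − 3.8 + 1.8 − 1.4 − 1.9 + 8.0 + 9.1 − 2.1) / 8 = 2.1250%
Σ(R_i − R̄_i)(R_m − R̄_m) = 192.2925  ⇒  Cov = 192.2925 / 7 = 27.4704
Σ(R_m − R̄_m)² = 191.6350  ⇒  Var(R_m) = 191.6350 / 7 = 27.3764
β = Cov / Var(R_m) = 27.4704 / 27.3764 = 1.0034

1.003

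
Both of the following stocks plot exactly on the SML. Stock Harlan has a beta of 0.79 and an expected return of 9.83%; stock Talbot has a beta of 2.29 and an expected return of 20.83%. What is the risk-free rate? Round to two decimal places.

Both satisfy E(R) = R_f + β·MRP, so the slope of the SML is
MRP = (20.83% − 9.83%) / (2.29 − 0.79) = 11.00% / 1.50 = 7.3333%
R_f = E(R_Harlan) − β_Harlan·MRP = 9.83% − 0.79 × 7.3333% = 4.0367%

4.04%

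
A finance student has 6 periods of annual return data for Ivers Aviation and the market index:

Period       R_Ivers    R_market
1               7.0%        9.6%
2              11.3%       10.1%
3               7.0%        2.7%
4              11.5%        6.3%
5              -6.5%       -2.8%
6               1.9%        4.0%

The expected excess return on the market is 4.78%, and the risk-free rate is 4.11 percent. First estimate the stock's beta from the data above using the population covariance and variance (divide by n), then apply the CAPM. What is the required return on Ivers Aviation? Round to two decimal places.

Mean R_i = (7.0 + 11.3 + 7.0 + 11.5 − 6.5 + 1.9) / 6 = 5.3667%
Mean R_m = (9.6 + 10.1 + 2.7 + 6.3 − 2.8 + 4.0) / 6 = 4.9833%
Σ(R_i − R̄_i)(R_m − R̄_m) = 138.0167  ⇒  Cov = 138.0167 / 6 = 23.0028
Σ(R_m − R̄_m)² = 115.9883  ⇒  Var(R_m) = 115.9883 / 6 = 19.3314
β = Cov / Var(R_m) = 23.0028 / 19.3314 = 1.1899
E(R) = R_f + β × MRP = 4.11% + 1.1899 × 4.78% = 9.80%

9.80%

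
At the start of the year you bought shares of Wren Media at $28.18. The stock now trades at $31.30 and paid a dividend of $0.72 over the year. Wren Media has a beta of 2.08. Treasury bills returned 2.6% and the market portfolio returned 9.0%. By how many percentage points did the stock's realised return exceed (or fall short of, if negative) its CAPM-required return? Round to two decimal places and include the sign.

Realised HPR = (P1 + D1 − P0) / P0 = (31.30 + 0.72 − 28.18) / 28.18 = 3.84 / 28.18 = 13.6267%
MRP = 9.0% − 2.6% = 6.40%
CAPM required = R_f + β·MRP = 2.6% + 2.08 × 6.4% = 15.9120%
α = realised − required = 13.6267% − 15.9120% = -2.29%

-2.29%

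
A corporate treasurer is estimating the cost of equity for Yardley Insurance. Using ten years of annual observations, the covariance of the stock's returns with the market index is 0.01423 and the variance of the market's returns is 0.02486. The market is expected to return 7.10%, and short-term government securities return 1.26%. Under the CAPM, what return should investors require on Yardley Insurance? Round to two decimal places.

β = Cov(R_i, R_m) / Var(R_m) = 0.01423 / 0.02486 = 0.5724
MRP = 7.10% − 1.26% = 5.84%
E(R) = R_f + β × MRP = 1.26% + 0.5724 × 5.84% = 4.60%

4.60%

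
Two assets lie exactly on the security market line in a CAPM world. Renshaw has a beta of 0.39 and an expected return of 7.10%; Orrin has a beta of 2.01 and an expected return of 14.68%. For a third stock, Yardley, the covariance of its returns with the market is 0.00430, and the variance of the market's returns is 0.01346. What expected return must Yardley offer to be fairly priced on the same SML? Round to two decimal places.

6.77%

MRP = (14.68% − 7.10%) / (2.01 − 0.39) = 4.6790%
R_f = 7.10% − 0.39 × 4.6790% = 5.2752%
β_Yardley = Cov / Var(R_m) = 0.00430 / 0.01346 = 0.3195
E(R_Yardley) = R_f + β × MRP = 5.2752% + 0.3195 × 4.6790% = 6.77%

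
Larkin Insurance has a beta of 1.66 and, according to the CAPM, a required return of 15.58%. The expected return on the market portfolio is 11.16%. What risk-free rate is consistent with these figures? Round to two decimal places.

4.46%

E(R) = R_f + β(E(R_m) − R_f) = R_f(1 − β) + β·E(R_m)
15.58% = R_f × (1 − 1.66) + 1.66 × 11.16%
15.58% = R_f × -0.66 + 18.5256%
R_f = (15.58% − 18.5256%) / -0.66 = 4.46%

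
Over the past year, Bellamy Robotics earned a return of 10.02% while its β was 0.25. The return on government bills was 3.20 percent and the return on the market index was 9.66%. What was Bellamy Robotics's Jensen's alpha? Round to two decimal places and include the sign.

Market excess return = 9.66% − 3.20% = 6.46%
CAPM benchmark = R_f + β(R_m − R_f) = 3.20% + 0.25 × 6.46% = 4.8150%
α = actual − benchmark = 10.02% − 4.8150% = +5.21%

+5.21%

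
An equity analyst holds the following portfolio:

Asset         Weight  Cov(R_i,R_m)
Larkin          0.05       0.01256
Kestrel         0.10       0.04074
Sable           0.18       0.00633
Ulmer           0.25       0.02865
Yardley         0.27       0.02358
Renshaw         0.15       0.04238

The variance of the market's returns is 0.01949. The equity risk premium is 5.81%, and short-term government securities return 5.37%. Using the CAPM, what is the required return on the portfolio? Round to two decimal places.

13.04%

β_Larkin = 0.01256 / 0.01949 = 0.6444
β_Kestrel = 0.04074 / 0.01949 = 2.0903
β_Sable = 0.00633 / 0.01949 = 0.3248
β_Ulmer = 0.02865 / 0.01949 = 1.4700
β_Yardley = 0.02358 / 0.01949 = 1.2099
β_Renshaw = 0.04238 / 0.01949 = 2.1744
β_P = Σ w_i β_i = 0.05×0.6444 + 0.10×2.0903 + 0.18×0.3248 + 0.25×1.4700 + 0.27×1.2099 + 0.15×2.1744 = 1.3200
E(R_P) = R_f + β_P × MRP = 5.37% + 1.3200 × 5.81% = 13.04%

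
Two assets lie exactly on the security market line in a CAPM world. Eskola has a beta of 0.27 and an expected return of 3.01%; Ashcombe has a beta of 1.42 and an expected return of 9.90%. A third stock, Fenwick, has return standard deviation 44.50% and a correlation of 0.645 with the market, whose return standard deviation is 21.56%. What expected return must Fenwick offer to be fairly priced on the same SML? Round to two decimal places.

9.37%

MRP = (9.90% − 3.01%) / (1.42 − 0.27) = 5.9913%
R_f = 3.01% − 0.27 × 5.9913% = 1.3923%
β_Fenwick = ρ·σ_i/σ_m = 0.645 × 44.50 / 21.56 = 1.3313
E(R_Fenwick) = R_f + β × MRP = 1.3923% + 1.3313 × 5.9913% = 9.37%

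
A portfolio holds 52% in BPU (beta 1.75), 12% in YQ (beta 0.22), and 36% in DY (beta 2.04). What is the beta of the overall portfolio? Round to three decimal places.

1.671

β_P = Σ w_i β_i = 0.52×1.75 + 0.12×0.22 + 0.36×2.04 = 1.6708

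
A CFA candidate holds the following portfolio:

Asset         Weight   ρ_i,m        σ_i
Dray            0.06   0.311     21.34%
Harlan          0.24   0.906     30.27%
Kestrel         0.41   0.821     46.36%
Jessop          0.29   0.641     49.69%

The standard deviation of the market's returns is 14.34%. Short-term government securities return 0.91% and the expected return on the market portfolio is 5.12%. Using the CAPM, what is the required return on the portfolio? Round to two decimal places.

10.25%

β_Dray = 0.311 × 21.34% / 14.34% = 0.4628
β_Harlan = 0.906 × 30.27% / 14.34% = 1.9125
β_Kestrel = 0.821 × 46.36% / 14.34% = 2.6542
β_Jessop = 0.641 × 49.69% / 14.34% = 2.2211
β_P = Σ w_i β_i = 0.06×0.4628 + 0.24×1.9125 + 0.41×2.6542 + 0.29×2.2211 = 2.2191
MRP = 5.12% − 0.91% = 4.21%
E(R_P) = R_f + β_P × MRP = 0.91% + 2.2191 × 4.21% = 10.25%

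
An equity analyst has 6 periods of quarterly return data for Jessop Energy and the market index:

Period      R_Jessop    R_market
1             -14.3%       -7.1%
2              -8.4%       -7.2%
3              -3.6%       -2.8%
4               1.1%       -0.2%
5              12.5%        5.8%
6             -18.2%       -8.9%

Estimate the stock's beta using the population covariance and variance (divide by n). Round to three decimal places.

1.961

Mean R_i = (-14.3 − 8.4 − 3.6 + 1.1 + 12.5 − 18.2) / 6 = -5.1500%
Mean R_m = (-7.1 − 7.2 − 2.8 − 0.2 + 5.8 − 8.9) / 6 = -3.4000%
Σ(R_i − R̄_i)(R_m − R̄_m) = 301.2900  ⇒  Cov = 301.2900 / 6 = 50.2150
Σ(R_m − R̄_m)² = 153.6200  ⇒  Var(R_m) = 153.6200 / 6 = 25.6033
β = Cov / Var(R_m) = 50.2150 / 25.6033 = 1.9613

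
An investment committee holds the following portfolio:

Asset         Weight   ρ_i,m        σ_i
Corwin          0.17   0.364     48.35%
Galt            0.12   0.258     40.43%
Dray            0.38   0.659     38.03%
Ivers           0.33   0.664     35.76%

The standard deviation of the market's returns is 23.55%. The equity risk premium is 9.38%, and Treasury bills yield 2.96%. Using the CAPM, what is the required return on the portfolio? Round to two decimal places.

11.56%

β_Corwin = 0.364 × 48.35% / 23.55% = 0.7473
β_Galt = 0.258 × 40.43% / 23.55% = 0.4429
β_Dray = 0.659 × 38.03% / 23.55% = 1.0642
β_Ivers = 0.664 × 35.76% / 23.55% = 1.0083
β_P = Σ w_i β_i = 0.17×0.7473 + 0.12×0.4429 + 0.38×1.0642 + 0.33×1.0083 = 0.9173
E(R_P) = R_f + β_P × MRP = 2.96% + 0.9173 × 9.38% = 11.56%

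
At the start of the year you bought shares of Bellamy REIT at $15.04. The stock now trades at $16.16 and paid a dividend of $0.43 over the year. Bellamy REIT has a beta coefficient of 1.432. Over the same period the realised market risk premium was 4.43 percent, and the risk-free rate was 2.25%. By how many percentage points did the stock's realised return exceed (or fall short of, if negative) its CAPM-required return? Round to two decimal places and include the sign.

+1.71%

Realised HPR = (P1 + D1 − P0) / P0 = (16.16 + 0.43 − 15.04) / 15.04 = 1.55 / 15.04 = 10.3059%
CAPM required = R_f + β·MRP = 2.25% + 1.432 × 4.43% = 8.59376%
α = realised − required = 10.3059% − 8.59376% = +1.71%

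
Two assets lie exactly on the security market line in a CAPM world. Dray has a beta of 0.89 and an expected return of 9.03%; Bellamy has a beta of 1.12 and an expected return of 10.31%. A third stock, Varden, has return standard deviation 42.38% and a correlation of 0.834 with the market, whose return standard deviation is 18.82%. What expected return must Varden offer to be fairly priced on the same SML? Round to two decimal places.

MRP = (10.31% − 9.03%) / (1.12 − 0.89) = 5.5652%
R_f = 9.03% − 0.89 × 5.5652% = 4.0770%
β_Varden = ρ·σ_i/σ_m = 0.834 × 42.38 / 18.82 = 1.8781
E(R_Varden) = R_f + β × MRP = 4.0770% + 1.8781 × 5.5652% = 14.53%

14.53%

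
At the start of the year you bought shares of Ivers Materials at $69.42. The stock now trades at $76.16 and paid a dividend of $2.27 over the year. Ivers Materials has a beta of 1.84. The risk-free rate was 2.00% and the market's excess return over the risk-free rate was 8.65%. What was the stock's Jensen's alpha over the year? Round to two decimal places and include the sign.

Realised HPR = (P1 + D1 − P0) / P0 = (76.16 + 2.27 − 69.42) / 69.42 = 9.01 / 69.42 = 12.9790%
CAPM required = R_f + β·MRP = 2.00% + 1.84 × 8.65% = 17.9160%
α = realised − required = 12.9790% − 17.9160% = -4.94%

-4.94%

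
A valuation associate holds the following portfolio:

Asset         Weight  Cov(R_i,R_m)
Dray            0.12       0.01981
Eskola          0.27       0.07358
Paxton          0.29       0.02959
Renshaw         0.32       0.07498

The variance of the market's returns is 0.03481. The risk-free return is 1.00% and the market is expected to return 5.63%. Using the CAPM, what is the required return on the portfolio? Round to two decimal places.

β_Dray = 0.01981 / 0.03481 = 0.5691
β_Eskola = 0.07358 / 0.03481 = 2.1138
β_Paxton = 0.02959 / 0.03481 = 0.8500
β_Renshaw = 0.07498 / 0.03481 = 2.1540
β_P = Σ w_i β_i = 0.12×0.5691 + 0.27×2.1138 + 0.29×0.8500 + 0.32×2.1540 = 1.5748
MRP = 5.63% − 1.00% = 4.63%
E(R_P) = R_f + β_P × MRP = 1.00% + 1.5748 × 4.63% = 8.29%

8.29%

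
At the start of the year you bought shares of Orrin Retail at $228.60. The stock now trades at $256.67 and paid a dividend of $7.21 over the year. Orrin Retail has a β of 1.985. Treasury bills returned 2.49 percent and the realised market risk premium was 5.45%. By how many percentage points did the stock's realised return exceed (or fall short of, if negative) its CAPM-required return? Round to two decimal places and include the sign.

Realised HPR = (P1 + D1 − P0) / P0 = (256.67 + 7.21 − 228.60) / 228.60 = 35.28 / 228.60 = 15.4331%
CAPM required = R_f + β·MRP = 2.49% + 1.985 × 5.45% = 13.30825%
α = realised − required = 15.4331% − 13.30825% = +2.12%

+2.12%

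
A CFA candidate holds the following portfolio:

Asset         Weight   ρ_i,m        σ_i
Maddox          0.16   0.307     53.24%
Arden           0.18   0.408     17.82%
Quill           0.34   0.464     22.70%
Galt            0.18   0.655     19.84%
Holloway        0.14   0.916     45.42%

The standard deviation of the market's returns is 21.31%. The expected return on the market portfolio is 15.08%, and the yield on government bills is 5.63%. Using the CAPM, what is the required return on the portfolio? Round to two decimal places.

12.58%

β_Maddox = 0.307 × 53.24% / 21.31% = 0.7670
β_Arden = 0.408 × 17.82% / 21.31% = 0.3412
β_Quill = 0.464 × 22.70% / 21.31% = 0.4943
β_Galt = 0.655 × 19.84% / 21.31% = 0.6098
β_Holloway = 0.916 × 45.42% / 21.31% = 1.9524
β_P = Σ w_i β_i = 0.16×0.7670 + 0.18×0.3412 + 0.34×0.4943 + 0.18×0.6098 + 0.14×1.9524 = 0.7353
MRP = 15.08% − 5.63% = 9.45%
E(R_P) = R_f + β_P × MRP = 5.63% + 0.7353 × 9.45% = 12.58%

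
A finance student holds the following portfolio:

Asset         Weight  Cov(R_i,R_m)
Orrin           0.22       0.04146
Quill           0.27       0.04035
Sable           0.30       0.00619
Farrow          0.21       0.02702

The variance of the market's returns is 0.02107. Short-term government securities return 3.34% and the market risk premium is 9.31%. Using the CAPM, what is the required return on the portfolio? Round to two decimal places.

15.51%

β_Orrin = 0.04146 / 0.02107 = 1.9677
β_Quill = 0.04035 / 0.02107 = 1.9150
β_Sable = 0.00619 / 0.02107 = 0.2938
β_Farrow = 0.02702 / 0.02107 = 1.2824
β_P = Σ w_i β_i = 0.22×1.9677 + 0.27×1.9150 + 0.30×0.2938 + 0.21×1.2824 = 1.3074
E(R_P) = R_f + β_P × MRP = 3.34% + 1.3074 × 9.31% = 15.51%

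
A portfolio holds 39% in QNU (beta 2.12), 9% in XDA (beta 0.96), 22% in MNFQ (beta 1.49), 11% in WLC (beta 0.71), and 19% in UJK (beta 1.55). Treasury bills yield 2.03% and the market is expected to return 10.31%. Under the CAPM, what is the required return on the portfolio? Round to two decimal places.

β_P = Σ w_i β_i = 0.39×2.12 + 0.09×0.96 + 0.22×1.49 + 0.11×0.71 + 0.19×1.55 = 1.6136
MRP = 10.31% − 2.03% = 8.28%
E(R_P) = R_f + β_P × MRP = 2.03% + 1.6136 × 8.28% = 15.39%

15.39%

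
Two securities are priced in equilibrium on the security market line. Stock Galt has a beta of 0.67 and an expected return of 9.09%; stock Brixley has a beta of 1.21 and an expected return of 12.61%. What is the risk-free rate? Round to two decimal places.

Both satisfy E(R) = R_f + β·MRP, so the slope of the SML is
MRP = (12.61% − 9.09%) / (1.21 − 0.67) = 3.52% / 0.54 = 6.5185%
R_f = E(R_Galt) − β_Galt·MRP = 9.09% − 0.67 × 6.5185% = 4.7226%

4.72%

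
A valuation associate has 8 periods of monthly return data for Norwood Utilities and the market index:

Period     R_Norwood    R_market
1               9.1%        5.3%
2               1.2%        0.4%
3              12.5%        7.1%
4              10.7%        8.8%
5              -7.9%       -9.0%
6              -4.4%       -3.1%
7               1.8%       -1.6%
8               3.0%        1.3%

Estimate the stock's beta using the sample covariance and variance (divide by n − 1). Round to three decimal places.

1.196

Mean R_i = (9.1 + 1.2 + 12.5 + 10.7 − 7.9 − 4.4 + 1.8 + 3.0) / 8 = 3.2500%
Mean R_m = (5.3 + 0.4 + 7.1 + 8.8 − 9.0 − 3.1 − 1.6 + 1.3) / 8 = 1.1500%
Σ(R_i − R̄_i)(R_m − R̄_m) = 287.4800  ⇒  Cov = 287.4800 / 7 = 41.0686
Σ(R_m − R̄_m)² = 240.3800  ⇒  Var(R_m) = 240.3800 / 7 = 34.3400
β = Cov / Var(R_m) = 41.0686 / 34.3400 = 1.1959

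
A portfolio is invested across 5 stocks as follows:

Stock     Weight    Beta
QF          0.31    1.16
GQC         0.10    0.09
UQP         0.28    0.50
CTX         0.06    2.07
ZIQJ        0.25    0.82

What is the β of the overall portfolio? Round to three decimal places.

β_P = Σ w_i β_i = 0.31×1.16 + 0.10×0.09 + 0.28×0.50 + 0.06×2.07 + 0.25×0.82 = 0.8378

0.838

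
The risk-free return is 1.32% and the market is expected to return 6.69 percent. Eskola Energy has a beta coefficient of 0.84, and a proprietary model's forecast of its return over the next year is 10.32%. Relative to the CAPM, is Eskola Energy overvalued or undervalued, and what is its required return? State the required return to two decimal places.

Undervalued; required return 5.83%

MRP = 6.69% − 1.32% = 5.37%
Required return = R_f + β·MRP = 1.32% + 0.84 × 5.37% = 5.83%
Forecast 10.32% > required 5.83% → the stock plots above the SML → undervalued.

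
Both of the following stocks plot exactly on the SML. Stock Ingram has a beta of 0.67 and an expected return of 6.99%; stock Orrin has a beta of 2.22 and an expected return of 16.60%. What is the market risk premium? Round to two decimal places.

Both satisfy E(R) = R_f + β·MRP, so the slope of the SML is
MRP = (16.60% − 6.99%) / (2.22 − 0.67) = 9.61% / 1.55 = 6.2000%

6.20%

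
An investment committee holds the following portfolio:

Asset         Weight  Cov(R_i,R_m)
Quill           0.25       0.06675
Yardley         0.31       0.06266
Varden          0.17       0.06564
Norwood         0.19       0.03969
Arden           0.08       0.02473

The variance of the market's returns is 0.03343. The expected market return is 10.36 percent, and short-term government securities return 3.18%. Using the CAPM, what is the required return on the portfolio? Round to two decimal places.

15.38%

β_Quill = 0.06675 / 0.03343 = 1.9967
β_Yardley = 0.06266 / 0.03343 = 1.8744
β_Varden = 0.06564 / 0.03343 = 1.9635
β_Norwood = 0.03969 / 0.03343 = 1.1873
β_Arden = 0.02473 / 0.03343 = 0.7398
β_P = Σ w_i β_i = 0.25×1.9967 + 0.31×1.8744 + 0.17×1.9635 + 0.19×1.1873 + 0.08×0.7398 = 1.6988
MRP = 10.36% − 3.18% = 7.18%
E(R_P) = R_f + β_P × MRP = 3.18% + 1.6988 × 7.18% = 15.38%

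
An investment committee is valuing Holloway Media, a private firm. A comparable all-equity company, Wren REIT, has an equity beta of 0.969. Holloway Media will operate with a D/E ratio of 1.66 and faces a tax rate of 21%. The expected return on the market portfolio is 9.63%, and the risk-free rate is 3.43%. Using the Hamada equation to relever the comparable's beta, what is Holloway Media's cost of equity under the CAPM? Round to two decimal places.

β_L = β_U × [1 + (1 − t)(D/E)] = 0.969 × [1 + (1 − 0.21) × 1.66]
    = 0.969 × [1 + 0.79 × 1.66] = 0.969 × 2.3114 = 2.2397
MRP = 9.63% − 3.43% = 6.20%
E(R) = R_f + β_L × MRP = 3.43% + 2.2397 × 6.20% = 17.32%

17.32%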